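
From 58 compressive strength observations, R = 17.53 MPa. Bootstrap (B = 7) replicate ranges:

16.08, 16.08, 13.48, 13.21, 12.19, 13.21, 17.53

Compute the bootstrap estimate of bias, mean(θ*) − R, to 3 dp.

bias = −2.990

mean(θ*) = (16.08 + 16.08 + 13.48 + 13.21 + 12.19 + 13.21 + 17.53) / 7 = 14.5400
bias = 14.5400 − 17.53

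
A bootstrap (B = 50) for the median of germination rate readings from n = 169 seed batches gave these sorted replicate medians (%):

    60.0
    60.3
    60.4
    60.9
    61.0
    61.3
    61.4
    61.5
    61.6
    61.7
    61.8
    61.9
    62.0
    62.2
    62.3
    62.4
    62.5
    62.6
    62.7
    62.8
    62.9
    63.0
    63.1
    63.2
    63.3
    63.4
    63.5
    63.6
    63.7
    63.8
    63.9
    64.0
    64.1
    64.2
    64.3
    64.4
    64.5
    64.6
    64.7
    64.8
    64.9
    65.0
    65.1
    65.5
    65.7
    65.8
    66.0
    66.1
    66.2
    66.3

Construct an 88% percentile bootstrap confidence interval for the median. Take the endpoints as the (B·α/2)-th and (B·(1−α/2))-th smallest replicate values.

(60.4, 66.0)

α = 0.12; lower rank = 50 × 0.060 = 3; upper rank = 50 × 0.940 = 47.
The 3rd smallest replicate is 60.4; the 47th is 66.0.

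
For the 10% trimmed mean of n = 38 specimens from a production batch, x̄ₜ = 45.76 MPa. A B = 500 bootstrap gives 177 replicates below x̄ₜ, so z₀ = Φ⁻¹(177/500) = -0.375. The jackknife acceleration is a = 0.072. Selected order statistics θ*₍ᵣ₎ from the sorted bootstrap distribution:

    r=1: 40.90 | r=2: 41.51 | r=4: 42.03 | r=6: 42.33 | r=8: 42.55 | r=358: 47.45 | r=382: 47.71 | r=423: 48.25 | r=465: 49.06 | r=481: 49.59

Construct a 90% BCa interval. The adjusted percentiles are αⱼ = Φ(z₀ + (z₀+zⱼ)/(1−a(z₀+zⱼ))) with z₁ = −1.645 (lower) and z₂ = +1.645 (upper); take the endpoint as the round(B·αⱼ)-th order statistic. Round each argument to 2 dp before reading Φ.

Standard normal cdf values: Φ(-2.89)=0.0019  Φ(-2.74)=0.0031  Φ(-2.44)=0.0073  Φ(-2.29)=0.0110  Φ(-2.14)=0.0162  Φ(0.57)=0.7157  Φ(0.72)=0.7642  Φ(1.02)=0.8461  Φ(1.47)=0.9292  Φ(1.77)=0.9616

(42.55, 48.25)

Lower: z₀ + z₁ = -0.375 + (-1.645) = -2.020; 1 − a(z₀+z₁) = 1 − (0.072)(-2.020) = 1.1454; argument = -0.375 + (-2.020)/1.1454 = -2.1385 → -2.14.
α₁ = Φ(-2.14) = 0.0162; rank = round(500 × 0.0162) = 8; θ*₍8₎ = 42.55.
Upper: z₀ + z₂ = 1.270; 1 − a(z₀+z₂) = 0.9086; argument = 1.0228 → 1.02; α₂ = 0.8461; rank = 423; θ*₍423₎ = 48.25.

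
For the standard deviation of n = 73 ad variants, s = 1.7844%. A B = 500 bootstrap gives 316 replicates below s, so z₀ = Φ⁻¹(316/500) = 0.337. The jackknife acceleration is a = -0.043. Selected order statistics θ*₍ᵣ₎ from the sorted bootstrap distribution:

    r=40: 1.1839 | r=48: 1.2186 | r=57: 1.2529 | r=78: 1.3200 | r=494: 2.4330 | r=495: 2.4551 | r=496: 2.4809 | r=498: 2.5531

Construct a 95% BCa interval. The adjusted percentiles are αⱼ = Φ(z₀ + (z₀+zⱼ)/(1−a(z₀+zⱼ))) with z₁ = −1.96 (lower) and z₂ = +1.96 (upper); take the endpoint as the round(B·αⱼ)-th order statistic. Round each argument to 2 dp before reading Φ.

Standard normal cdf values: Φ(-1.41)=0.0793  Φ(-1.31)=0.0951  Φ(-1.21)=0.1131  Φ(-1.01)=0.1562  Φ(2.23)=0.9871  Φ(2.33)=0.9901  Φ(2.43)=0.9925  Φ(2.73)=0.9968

(1.1839, 2.4809)

Lower: z₀ + z₁ = 0.337 + (-1.960) = -1.623; 1 − a(z₀+z₁) = 1 − (-0.043)(-1.623) = 0.9302; argument = 0.337 + (-1.623)/0.9302 = -1.4078 → -1.41.
α₁ = Φ(-1.41) = 0.0793; rank = round(500 × 0.0793) = 40; θ*₍40₎ = 1.1839.
Upper: z₀ + z₂ = 2.297; 1 − a(z₀+z₂) = 1.0988; argument = 2.4275 → 2.43; α₂ = 0.9925; rank = 496; θ*₍496₎ = 2.4809.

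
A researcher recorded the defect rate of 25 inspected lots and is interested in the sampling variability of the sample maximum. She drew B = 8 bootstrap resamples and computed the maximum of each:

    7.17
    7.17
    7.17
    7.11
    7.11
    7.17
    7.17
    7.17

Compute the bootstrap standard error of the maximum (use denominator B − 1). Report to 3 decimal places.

SE* = 0.028

Bootstrap SE is the standard deviation of the 8 replicate maximums.
Mean of replicates: (7.17 + 7.17 + 7.17 + 7.11 + 7.11 + 7.17 + 7.17 + 7.17) / 8 = 57.2400 / 8 = 7.1550
Sum of squared deviations: (+0.0150)² + (+0.0150)² + (+0.0150)² + (−0.0450)² + (−0.0450)² + (+0.0150)² + (+0.0150)² + (+0.0150)² = 0.0054
Variance = 0.0054 / 7 = 0.0008
SE* = √0.0008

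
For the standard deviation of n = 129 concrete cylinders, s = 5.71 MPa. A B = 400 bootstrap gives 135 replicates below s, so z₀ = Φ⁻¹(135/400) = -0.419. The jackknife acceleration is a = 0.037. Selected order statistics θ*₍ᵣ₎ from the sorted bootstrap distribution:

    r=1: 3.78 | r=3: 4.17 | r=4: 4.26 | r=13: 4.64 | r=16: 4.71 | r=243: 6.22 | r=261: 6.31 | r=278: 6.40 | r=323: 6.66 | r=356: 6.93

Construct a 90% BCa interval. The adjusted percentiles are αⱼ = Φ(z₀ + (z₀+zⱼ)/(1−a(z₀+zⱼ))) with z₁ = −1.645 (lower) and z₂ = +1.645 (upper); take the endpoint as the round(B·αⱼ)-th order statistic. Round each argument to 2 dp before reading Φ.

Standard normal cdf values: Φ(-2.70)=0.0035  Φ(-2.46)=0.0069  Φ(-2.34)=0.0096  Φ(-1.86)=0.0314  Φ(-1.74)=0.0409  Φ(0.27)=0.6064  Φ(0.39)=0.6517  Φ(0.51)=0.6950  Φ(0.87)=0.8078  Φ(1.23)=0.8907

(4.26, 6.66)

Lower: z₀ + z₁ = -0.419 + (-1.645) = -2.064; 1 − a(z₀+z₁) = 1 − (0.037)(-2.064) = 1.0764; argument = -0.419 + (-2.064)/1.0764 = -2.3366 → -2.34.
α₁ = Φ(-2.34) = 0.0096; rank = round(400 × 0.0096) = 4; θ*₍4₎ = 4.26.
Upper: z₀ + z₂ = 1.226; 1 − a(z₀+z₂) = 0.9546; argument = 0.8653 → 0.87; α₂ = 0.8078; rank = 323; θ*₍323₎ = 6.66.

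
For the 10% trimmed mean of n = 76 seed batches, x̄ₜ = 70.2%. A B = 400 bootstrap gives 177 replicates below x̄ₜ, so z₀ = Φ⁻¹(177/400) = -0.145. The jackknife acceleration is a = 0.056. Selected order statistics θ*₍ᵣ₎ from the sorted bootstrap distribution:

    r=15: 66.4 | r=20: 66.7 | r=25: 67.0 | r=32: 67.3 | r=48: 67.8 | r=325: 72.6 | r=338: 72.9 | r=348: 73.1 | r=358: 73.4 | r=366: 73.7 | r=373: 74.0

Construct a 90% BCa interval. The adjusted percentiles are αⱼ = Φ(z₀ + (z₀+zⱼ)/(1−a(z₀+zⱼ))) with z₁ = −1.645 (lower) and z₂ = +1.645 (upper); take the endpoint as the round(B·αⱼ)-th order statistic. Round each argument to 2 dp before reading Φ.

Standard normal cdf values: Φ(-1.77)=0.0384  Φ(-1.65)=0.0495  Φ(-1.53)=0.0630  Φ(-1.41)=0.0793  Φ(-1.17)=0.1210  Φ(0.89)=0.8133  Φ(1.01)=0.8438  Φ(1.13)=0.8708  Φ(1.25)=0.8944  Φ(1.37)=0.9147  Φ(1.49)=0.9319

Lower: z₀ + z₁ = -0.145 + (-1.645) = -1.790; 1 − a(z₀+z₁) = 1 − (0.056)(-1.790) = 1.1002; argument = -0.145 + (-1.790)/1.1002 = -1.7719 → -1.77.
α₁ = Φ(-1.77) = 0.0384; rank = round(400 × 0.0384) = 15; θ*₍15₎ = 66.4.
Upper: z₀ + z₂ = 1.500; 1 − a(z₀+z₂) = 0.9160; argument = 1.4926 → 1.49; α₂ = 0.9319; rank = 373; θ*₍373₎ = 74.0.

(66.4, 74.0)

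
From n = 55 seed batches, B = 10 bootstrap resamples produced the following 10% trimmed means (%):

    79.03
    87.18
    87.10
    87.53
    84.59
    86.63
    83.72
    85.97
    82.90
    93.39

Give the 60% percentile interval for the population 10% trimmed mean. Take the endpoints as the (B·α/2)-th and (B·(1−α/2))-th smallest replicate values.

(82.90, 87.18)

Sorted replicates: 79.03, 82.90, 83.72, 84.59, 85.97, 86.63, 87.10, 87.18, 87.53, 93.39
α = 0.40; lower rank = 10 × 0.200 = 2; upper rank = 10 × 0.800 = 8.
The 2nd smallest replicate is 82.90; the 8th is 87.18.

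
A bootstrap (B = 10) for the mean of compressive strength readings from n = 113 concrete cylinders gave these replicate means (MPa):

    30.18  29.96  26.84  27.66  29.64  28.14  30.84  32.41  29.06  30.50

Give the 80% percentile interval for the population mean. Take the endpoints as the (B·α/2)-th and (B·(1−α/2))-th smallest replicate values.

Sorted replicates: 26.84, 27.66, 28.14, 29.06, 29.64, 29.96, 30.18, 30.50, 30.84, 32.41
α = 0.20; lower rank = 10 × 0.100 = 1; upper rank = 10 × 0.900 = 9.
The 1st smallest replicate is 26.84; the 9th is 30.84.

(26.84, 30.84)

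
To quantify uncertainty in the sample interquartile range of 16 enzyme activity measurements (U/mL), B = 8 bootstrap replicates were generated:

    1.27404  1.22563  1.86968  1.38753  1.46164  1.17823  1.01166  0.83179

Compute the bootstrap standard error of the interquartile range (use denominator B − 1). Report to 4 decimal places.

Bootstrap SE is the standard deviation of the 8 replicate interquartile ranges.
Mean of replicates: (1.27404 + 1.22563 + 1.86968 + 1.38753 + 1.46164 + 1.17823 + 1.01166 + 0.83179) / 8 = 10.240200 / 8 = 1.280025
Sum of squared deviations: (−0.005985)² + (−0.054395)² + (+0.589655)² + (+0.107505)² + (+0.181615)² + (−0.101795)² + (−0.268365)² + (−0.448235)² = 0.678526
Variance = 0.678526 / 7 = 0.096932
SE* = √0.096932

SE* = 0.3113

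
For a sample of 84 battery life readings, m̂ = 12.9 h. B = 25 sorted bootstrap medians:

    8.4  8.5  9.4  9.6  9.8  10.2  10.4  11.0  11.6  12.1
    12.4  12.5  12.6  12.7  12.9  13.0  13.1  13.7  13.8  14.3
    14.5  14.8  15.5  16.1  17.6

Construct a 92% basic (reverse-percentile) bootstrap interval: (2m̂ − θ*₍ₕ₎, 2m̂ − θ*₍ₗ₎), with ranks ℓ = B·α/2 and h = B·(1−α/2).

(9.7, 17.4)

Percentile endpoints at ranks 1 and 24: θ*₍1₎ = 8.4, θ*₍24₎ = 16.1.
Basic interval reflects these around m̂:
  lower = 2 × 12.9 − 16.1 = 9.7
  upper = 2 × 12.9 − 8.4 = 17.4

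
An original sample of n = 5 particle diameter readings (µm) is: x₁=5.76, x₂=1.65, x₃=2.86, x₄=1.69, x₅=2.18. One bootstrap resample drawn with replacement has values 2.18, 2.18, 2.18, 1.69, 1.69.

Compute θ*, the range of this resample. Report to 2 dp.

Range = 2.18 − 1.69 = 0.49

θ* = 0.49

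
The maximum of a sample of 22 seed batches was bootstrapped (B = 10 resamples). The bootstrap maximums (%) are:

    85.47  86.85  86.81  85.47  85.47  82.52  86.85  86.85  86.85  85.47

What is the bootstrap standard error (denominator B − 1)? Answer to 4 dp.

Bootstrap SE is the standard deviation of the 10 replicate maximums.
Mean of replicates: (85.47 + 86.85 + 86.81 + 85.47 + 85.47 + 82.52 + 86.85 + 86.85 + 86.85 + 85.47) / 10 = 858.61000 / 10 = 85.86100
Sum of squared deviations: (−0.39100)² + (+0.98900)² + (+0.94900)² + (−0.39100)² + (−0.39100)² + (−3.34100)² + (+0.98900)² + (+0.98900)² + (+0.98900)² + (−0.39100)² = 16.58689
Variance = 16.58689 / 9 = 1.84299
SE* = √1.84299

SE* = 1.3576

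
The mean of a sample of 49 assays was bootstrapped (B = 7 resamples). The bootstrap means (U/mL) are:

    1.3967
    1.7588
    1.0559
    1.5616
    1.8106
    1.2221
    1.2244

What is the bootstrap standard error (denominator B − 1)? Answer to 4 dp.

SE* = 0.2877

Bootstrap SE is the standard deviation of the 7 replicate means.
Mean of replicates: (1.3967 + 1.7588 + 1.0559 + 1.5616 + 1.8106 + 1.2221 + 1.2244) / 7 = 10.03010 / 7 = 1.43287
Sum of squared deviations: (−0.03617)² + (+0.32593)² + (−0.37697)² + (+0.12873)² + (+0.37773)² + (−0.21077)² + (−0.20847)² = 0.49678
Variance = 0.49678 / 6 = 0.08280
SE* = √0.08280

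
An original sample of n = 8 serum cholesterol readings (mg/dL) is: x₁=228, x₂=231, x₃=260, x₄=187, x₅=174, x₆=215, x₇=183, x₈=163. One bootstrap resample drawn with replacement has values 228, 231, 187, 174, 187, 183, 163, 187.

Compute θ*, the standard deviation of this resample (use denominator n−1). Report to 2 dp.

θ* = 24.31

Mean = 192.5000; sum of squared deviations = 4136.0000
s² = 4136.0000 / 7 = 590.8571
s = √590.8571 = 24.31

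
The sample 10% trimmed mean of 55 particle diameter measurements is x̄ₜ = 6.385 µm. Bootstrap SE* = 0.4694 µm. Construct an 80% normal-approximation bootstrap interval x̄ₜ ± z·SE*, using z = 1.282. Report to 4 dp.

Margin = 1.282 × 0.4694 = 0.60177
Interval: 6.385 ± 0.60177

(5.7832, 6.9868)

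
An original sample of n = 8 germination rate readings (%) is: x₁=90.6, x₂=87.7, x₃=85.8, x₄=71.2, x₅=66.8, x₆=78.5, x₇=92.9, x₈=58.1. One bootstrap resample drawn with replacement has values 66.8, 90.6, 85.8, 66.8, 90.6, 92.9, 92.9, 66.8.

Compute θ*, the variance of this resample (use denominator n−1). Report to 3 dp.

θ* = 156.017

Mean = 81.6500; sum of squared deviations = 1092.1200
s² = 1092.1200 / 7 = 156.0171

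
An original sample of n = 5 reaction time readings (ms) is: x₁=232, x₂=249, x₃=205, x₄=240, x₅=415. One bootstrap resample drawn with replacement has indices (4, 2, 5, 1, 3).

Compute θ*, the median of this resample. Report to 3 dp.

θ* = 240.000

Resample values: 240, 249, 415, 232, 205.
Sorted: 205, 232, 240, 249, 415
Median = middle value = 240.000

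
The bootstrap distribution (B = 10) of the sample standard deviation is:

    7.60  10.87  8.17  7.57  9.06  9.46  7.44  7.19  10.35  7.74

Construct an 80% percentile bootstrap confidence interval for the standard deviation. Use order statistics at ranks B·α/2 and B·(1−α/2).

Sorted replicates: 7.19, 7.44, 7.57, 7.60, 7.74, 8.17, 9.06, 9.46, 10.35, 10.87
α = 0.20; lower rank = 10 × 0.100 = 1; upper rank = 10 × 0.900 = 9.
The 1st smallest replicate is 7.19; the 9th is 10.35.

(7.19, 10.35)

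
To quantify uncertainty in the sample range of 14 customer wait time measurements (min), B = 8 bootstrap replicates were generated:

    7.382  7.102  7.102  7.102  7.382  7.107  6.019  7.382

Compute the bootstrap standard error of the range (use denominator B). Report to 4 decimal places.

SE* = 0.4185

Bootstrap SE is the standard deviation of the 8 replicate ranges.
Mean of replicates: (7.382 + 7.102 + 7.102 + 7.102 + 7.382 + 7.107 + 6.019 + 7.382) / 8 = 56.57800 / 8 = 7.07225
Sum of squared deviations: (+0.30975)² + (+0.02975)² + (+0.02975)² + (+0.02975)² + (+0.30975)² + (+0.03475)² + (−1.05325)² + (+0.30975)² = 1.40103
Variance = 1.40103 / 8 = 0.17513
SE* = √0.17513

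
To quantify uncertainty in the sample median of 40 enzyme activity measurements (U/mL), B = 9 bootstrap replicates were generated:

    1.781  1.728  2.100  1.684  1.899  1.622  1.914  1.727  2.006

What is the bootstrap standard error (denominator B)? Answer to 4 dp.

SE* = 0.1504

Bootstrap SE is the standard deviation of the 9 replicate medians.
Mean of replicates: (1.781 + 1.728 + 2.100 + 1.684 + 1.899 + 1.622 + 1.914 + 1.727 + 2.006) / 9 = 16.46100 / 9 = 1.82900
Sum of squared deviations: (−0.04800)² + (−0.10100)² + (+0.27100)² + (−0.14500)² + (+0.07000)² + (−0.20700)² + (+0.08500)² + (−0.10200)² + (+0.17700)² = 0.20368
Variance = 0.20368 / 9 = 0.02263
SE* = √0.02263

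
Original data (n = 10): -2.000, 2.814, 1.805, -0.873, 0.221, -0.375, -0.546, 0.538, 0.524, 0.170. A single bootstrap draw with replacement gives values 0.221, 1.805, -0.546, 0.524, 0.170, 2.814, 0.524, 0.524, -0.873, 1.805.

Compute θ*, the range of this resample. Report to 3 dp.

θ* = 3.687

Range = 2.814 − -0.873 = 3.687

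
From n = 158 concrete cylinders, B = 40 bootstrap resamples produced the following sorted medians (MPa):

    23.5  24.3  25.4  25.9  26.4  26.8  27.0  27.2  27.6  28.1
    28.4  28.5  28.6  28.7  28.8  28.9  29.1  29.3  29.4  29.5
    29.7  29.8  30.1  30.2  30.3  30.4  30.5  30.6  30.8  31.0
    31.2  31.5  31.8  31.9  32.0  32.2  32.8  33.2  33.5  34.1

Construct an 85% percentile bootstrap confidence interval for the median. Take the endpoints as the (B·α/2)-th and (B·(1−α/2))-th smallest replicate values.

(25.4, 32.8)

α = 0.15; lower rank = 40 × 0.075 = 3; upper rank = 40 × 0.925 = 37.
The 3rd smallest replicate is 25.4; the 37th is 32.8.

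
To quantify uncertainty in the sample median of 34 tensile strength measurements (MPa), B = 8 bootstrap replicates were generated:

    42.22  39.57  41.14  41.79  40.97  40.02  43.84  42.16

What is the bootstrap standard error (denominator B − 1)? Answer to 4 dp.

SE* = 1.3538

Bootstrap SE is the standard deviation of the 8 replicate medians.
Mean of replicates: (42.22 + 39.57 + 41.14 + 41.79 + 40.97 + 40.02 + 43.84 + 42.16) / 8 = 331.71000 / 8 = 41.46375
Sum of squared deviations: (+0.75625)² + (−1.89375)² + (−0.32375)² + (+0.32625)² + (−0.49375)² + (−1.44375)² + (+2.37625)² + (+0.69625)² = 12.82899
Variance = 12.82899 / 7 = 1.83271
SE* = √1.83271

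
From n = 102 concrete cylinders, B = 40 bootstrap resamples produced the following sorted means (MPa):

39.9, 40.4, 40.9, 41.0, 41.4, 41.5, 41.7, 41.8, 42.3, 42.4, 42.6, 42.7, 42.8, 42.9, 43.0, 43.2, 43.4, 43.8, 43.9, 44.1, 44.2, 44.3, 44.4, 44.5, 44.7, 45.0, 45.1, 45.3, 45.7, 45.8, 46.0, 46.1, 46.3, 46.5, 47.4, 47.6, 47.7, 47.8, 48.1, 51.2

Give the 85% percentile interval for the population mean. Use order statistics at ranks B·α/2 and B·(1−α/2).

α = 0.15; lower rank = 40 × 0.075 = 3; upper rank = 40 × 0.925 = 37.
The 3rd smallest replicate is 40.9; the 37th is 47.7.

(40.9, 47.7)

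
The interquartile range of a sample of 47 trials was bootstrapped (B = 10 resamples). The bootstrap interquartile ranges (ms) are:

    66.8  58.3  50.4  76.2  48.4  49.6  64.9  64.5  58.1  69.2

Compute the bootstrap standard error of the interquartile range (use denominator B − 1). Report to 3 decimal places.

Bootstrap SE is the standard deviation of the 10 replicate interquartile ranges.
Mean of replicates: (66.8 + 58.3 + 50.4 + 76.2 + 48.4 + 49.6 + 64.9 + 64.5 + 58.1 + 69.2) / 10 = 606.4000 / 10 = 60.6400
Sum of squared deviations: (+6.1600)² + (−2.3400)² + (−10.2400)² + (+15.5600)² + (−12.2400)² + (−11.0400)² + (+4.2600)² + (+3.8600)² + (−2.5400)² + (+8.5600)² = 774.8640
Variance = 774.8640 / 9 = 86.0960
SE* = √86.0960

SE* = 9.279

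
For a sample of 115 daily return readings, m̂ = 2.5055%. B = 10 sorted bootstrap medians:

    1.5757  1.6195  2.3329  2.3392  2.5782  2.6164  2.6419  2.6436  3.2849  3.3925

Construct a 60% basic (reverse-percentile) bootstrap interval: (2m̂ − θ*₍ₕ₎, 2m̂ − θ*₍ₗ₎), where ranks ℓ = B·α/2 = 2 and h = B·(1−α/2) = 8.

Percentile endpoints at ranks 2 and 8: θ*₍2₎ = 1.6195, θ*₍8₎ = 2.6436.
Basic interval reflects these around m̂:
  lower = 2 × 2.5055 − 2.6436 = 2.3674
  upper = 2 × 2.5055 − 1.6195 = 3.3915

(2.3674, 3.3915)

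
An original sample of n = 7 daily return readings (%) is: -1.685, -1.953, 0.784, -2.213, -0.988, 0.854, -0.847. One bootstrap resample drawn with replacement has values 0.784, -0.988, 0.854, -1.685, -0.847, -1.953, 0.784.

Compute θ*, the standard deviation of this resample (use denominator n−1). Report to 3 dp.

Mean = -0.4359; sum of squared deviations = 8.9758
s² = 8.9758 / 6 = 1.4960
s = √1.4960 = 1.223

θ* = 1.223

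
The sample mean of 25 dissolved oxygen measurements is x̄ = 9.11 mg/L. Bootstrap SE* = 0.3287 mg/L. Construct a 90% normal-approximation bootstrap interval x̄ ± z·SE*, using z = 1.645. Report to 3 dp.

Margin = 1.645 × 0.3287 = 0.5407
Interval: 9.11 ± 0.5407

(8.569, 9.651)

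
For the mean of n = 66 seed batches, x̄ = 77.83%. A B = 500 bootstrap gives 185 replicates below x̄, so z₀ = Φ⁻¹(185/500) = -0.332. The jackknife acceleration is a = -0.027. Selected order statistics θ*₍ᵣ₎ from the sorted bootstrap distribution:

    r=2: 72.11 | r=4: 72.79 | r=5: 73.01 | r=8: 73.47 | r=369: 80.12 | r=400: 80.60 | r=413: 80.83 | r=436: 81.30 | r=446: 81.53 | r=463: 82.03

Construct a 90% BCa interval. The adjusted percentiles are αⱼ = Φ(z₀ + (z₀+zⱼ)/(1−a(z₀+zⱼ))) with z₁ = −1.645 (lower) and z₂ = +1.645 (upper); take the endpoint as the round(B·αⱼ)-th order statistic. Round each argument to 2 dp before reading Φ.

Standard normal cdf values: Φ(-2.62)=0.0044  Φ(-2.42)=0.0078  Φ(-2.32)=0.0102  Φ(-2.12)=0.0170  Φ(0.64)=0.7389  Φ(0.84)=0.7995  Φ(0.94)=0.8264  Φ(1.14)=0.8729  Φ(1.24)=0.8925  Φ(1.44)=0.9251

(72.79, 80.83)

Lower: z₀ + z₁ = -0.332 + (-1.645) = -1.977; 1 − a(z₀+z₁) = 1 − (-0.027)(-1.977) = 0.9466; argument = -0.332 + (-1.977)/0.9466 = -2.4205 → -2.42.
α₁ = Φ(-2.42) = 0.0078; rank = round(500 × 0.0078) = 4; θ*₍4₎ = 72.79.
Upper: z₀ + z₂ = 1.313; 1 − a(z₀+z₂) = 1.0355; argument = 0.9360 → 0.94; α₂ = 0.8264; rank = 413; θ*₍413₎ = 80.83.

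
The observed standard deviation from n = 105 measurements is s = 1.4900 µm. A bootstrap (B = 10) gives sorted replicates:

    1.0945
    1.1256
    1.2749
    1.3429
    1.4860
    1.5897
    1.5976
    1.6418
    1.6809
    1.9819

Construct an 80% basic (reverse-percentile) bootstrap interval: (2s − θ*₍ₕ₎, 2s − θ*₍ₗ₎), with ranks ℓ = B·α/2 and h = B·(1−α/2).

Percentile endpoints at ranks 1 and 9: θ*₍1₎ = 1.0945, θ*₍9₎ = 1.6809.
Basic interval reflects these around s:
  lower = 2 × 1.4900 − 1.6809 = 1.2991
  upper = 2 × 1.4900 − 1.0945 = 1.8855

(1.2991, 1.8855)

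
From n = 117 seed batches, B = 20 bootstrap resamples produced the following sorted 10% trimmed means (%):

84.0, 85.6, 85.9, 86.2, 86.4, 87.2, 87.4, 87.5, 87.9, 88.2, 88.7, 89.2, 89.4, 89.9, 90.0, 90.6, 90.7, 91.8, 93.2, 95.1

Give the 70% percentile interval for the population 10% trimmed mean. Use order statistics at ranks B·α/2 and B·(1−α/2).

(85.9, 90.7)

α = 0.30; lower rank = 20 × 0.150 = 3; upper rank = 20 × 0.850 = 17.
The 3rd smallest replicate is 85.9; the 17th is 90.7.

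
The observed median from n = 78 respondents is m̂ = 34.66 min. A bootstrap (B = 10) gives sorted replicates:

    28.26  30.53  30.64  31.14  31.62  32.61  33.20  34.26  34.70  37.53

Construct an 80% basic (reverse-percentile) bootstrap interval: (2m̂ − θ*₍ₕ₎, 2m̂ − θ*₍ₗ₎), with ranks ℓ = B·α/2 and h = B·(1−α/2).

(34.62, 41.06)

Percentile endpoints at ranks 1 and 9: θ*₍1₎ = 28.26, θ*₍9₎ = 34.70.
Basic interval reflects these around m̂:
  lower = 2 × 34.66 − 34.70 = 34.62
  upper = 2 × 34.66 − 28.26 = 41.06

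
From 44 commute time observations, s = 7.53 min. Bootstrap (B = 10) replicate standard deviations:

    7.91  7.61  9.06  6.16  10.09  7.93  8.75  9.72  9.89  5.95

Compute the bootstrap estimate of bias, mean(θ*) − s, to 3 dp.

bias = +0.777

mean(θ*) = (7.91 + 7.61 + 9.06 + 6.16 + 10.09 + 7.93 + 8.75 + 9.72 + 9.89 + 5.95) / 10 = 8.3070
bias = 8.3070 − 7.53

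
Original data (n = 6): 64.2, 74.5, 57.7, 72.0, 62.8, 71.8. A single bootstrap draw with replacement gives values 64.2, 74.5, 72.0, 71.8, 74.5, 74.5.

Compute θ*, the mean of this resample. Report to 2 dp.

θ* = 71.92

Mean = (64.2 + 74.5 + 72.0 + 71.8 + 74.5 + 74.5) / 6 = 431.50 / 6 = 71.92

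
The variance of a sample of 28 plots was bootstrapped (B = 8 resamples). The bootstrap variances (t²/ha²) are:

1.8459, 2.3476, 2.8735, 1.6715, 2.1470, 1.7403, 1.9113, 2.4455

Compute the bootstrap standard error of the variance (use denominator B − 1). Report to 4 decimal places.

SE* = 0.4123

Bootstrap SE is the standard deviation of the 8 replicate variances.
Mean of replicates: (1.8459 + 2.3476 + 2.8735 + 1.6715 + 2.1470 + 1.7403 + 1.9113 + 2.4455) / 8 = 16.98260 / 8 = 2.12282
Sum of squared deviations: (−0.27692)² + (+0.22478)² + (+0.75068)² + (−0.45132)² + (+0.02418)² + (−0.38252)² + (−0.21152)² + (+0.32268)² = 1.19019
Variance = 1.19019 / 7 = 0.17003
SE* = √0.17003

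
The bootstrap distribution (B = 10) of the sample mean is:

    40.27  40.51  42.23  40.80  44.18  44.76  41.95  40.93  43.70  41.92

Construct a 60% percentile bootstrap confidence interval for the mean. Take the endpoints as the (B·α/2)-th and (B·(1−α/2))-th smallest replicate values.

Sorted replicates: 40.27, 40.51, 40.80, 40.93, 41.92, 41.95, 42.23, 43.70, 44.18, 44.76
α = 0.40; lower rank = 10 × 0.200 = 2; upper rank = 10 × 0.800 = 8.
The 2nd smallest replicate is 40.51; the 8th is 43.70.

(40.51, 43.70)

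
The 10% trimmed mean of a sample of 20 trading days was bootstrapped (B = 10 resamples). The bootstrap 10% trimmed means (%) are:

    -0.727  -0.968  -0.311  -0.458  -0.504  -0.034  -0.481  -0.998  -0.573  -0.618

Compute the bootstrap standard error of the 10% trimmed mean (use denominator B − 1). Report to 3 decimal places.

SE* = 0.288

Bootstrap SE is the standard deviation of the 10 replicate 10% trimmed means.
Mean of replicates: ((-0.727) + (-0.968) + (-0.311) + (-0.458) + (-0.504) + (-0.034) + (-0.481) + (-0.998) + (-0.573) + (-0.618)) / 10 = -5.6720 / 10 = -0.5672
Sum of squared deviations: (−0.1598)² + (−0.4008)² + (+0.2562)² + (+0.1092)² + (+0.0632)² + (+0.5332)² + (+0.0862)² + (−0.4308)² + (−0.0058)² + (−0.0508)² = 0.7477
Variance = 0.7477 / 9 = 0.0831
SE* = √0.0831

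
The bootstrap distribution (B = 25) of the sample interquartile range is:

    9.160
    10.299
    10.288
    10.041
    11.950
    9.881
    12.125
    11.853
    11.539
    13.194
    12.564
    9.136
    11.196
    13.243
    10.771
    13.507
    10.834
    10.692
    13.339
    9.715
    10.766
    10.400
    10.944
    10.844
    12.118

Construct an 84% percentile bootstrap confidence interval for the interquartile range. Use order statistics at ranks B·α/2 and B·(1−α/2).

Sorted replicates: 9.136, 9.160, 9.715, 9.881, 10.041, 10.288, 10.299, 10.400, 10.692, 10.766, 10.771, 10.834, 10.844, 10.944, 11.196, 11.539, 11.853, 11.950, 12.118, 12.125, 12.564, 13.194, 13.243, 13.339, 13.507
α = 0.16; lower rank = 25 × 0.080 = 2; upper rank = 25 × 0.920 = 23.
The 2nd smallest replicate is 9.160; the 23rd is 13.243.

(9.160, 13.243)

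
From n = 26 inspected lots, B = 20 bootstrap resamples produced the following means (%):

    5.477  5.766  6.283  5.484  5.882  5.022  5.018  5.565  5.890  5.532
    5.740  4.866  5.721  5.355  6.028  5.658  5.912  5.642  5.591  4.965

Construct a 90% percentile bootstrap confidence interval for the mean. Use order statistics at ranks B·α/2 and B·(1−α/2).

(4.866, 6.028)

Sorted replicates: 4.866, 4.965, 5.018, 5.022, 5.355, 5.477, 5.484, 5.532, 5.565, 5.591, 5.642, 5.658, 5.721, 5.740, 5.766, 5.882, 5.890, 5.912, 6.028, 6.283
α = 0.10; lower rank = 20 × 0.050 = 1; upper rank = 20 × 0.950 = 19.
The 1st smallest replicate is 4.866; the 19th is 6.028.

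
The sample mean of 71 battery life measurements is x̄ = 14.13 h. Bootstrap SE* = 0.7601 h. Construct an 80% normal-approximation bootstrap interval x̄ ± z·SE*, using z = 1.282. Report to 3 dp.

(13.156, 15.104)

Margin = 1.282 × 0.7601 = 0.9744
Interval: 14.13 ± 0.9744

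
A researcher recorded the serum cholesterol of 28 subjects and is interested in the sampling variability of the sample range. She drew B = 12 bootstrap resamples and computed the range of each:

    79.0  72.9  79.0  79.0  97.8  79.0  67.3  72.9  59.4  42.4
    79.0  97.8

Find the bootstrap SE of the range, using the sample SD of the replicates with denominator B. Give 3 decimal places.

SE* = 14.409

Bootstrap SE is the standard deviation of the 12 replicate ranges.
Mean of replicates: (79.0 + 72.9 + 79.0 + 79.0 + 97.8 + 79.0 + 67.3 + 72.9 + 59.4 + 42.4 + 79.0 + 97.8) / 12 = 905.5000 / 12 = 75.4583
Sum of squared deviations: (+3.5417)² + (−2.5583)² + (+3.5417)² + (+3.5417)² + (+22.3417)² + (+3.5417)² + (−8.1583)² + (−2.5583)² + (−16.0583)² + (−33.0583)² + (+3.5417)² + (+22.3417)² = 2491.3892
Variance = 2491.3892 / 12 = 207.6158
SE* = √207.6158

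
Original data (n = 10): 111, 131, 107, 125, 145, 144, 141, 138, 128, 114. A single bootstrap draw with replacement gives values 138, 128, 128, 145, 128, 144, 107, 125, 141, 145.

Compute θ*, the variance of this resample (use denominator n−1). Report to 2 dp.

θ* = 145.88

Mean = 132.9000; sum of squared deviations = 1312.9000
s² = 1312.9000 / 9 = 145.8778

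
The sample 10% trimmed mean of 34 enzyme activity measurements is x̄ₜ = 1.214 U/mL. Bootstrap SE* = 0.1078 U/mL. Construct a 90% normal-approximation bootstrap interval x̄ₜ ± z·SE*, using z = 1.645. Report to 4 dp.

(1.0367, 1.3913)

Margin = 1.645 × 0.1078 = 0.17733
Interval: 1.214 ± 0.17733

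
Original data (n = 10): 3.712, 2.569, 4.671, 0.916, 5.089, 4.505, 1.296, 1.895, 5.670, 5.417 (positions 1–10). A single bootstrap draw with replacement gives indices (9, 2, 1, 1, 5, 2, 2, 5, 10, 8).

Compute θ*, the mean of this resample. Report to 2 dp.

θ* = 3.83

Resample values: 5.670, 2.569, 3.712, 3.712, 5.089, 2.569, 2.569, 5.089, 5.417, 1.895.
Mean = (5.670 + 2.569 + 3.712 + 3.712 + 5.089 + 2.569 + 2.569 + 5.089 + 5.417 + 1.895) / 10 = 38.2910 / 10 = 3.83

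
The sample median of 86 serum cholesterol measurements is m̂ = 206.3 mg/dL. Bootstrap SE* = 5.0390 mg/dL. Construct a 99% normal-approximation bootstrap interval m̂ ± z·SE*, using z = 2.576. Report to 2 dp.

Margin = 2.576 × 5.0390 = 12.980
Interval: 206.3 ± 12.980

(193.32, 219.28)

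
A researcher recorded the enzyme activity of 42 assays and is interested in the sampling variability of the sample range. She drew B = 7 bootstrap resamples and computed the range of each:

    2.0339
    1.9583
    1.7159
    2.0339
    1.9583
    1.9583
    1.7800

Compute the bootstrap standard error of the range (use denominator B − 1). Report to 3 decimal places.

Bootstrap SE is the standard deviation of the 7 replicate ranges.
Mean of replicates: (2.0339 + 1.9583 + 1.7159 + 2.0339 + 1.9583 + 1.9583 + 1.7800) / 7 = 13.43860 / 7 = 1.91980
Sum of squared deviations: (+0.11410)² + (+0.03850)² + (−0.20390)² + (+0.11410)² + (+0.03850)² + (+0.03850)² + (−0.13980)² = 0.09160
Variance = 0.09160 / 6 = 0.01527
SE* = √0.01527

SE* = 0.124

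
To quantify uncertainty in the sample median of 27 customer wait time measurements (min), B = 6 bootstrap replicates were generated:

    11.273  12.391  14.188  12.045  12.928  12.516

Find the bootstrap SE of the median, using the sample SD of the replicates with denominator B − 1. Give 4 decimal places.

SE* = 0.9734

Bootstrap SE is the standard deviation of the 6 replicate medians.
Mean of replicates: (11.273 + 12.391 + 14.188 + 12.045 + 12.928 + 12.516) / 6 = 75.34100 / 6 = 12.55683
Sum of squared deviations: (−1.28383)² + (−0.16583)² + (+1.63117)² + (−0.51183)² + (+0.37117)² + (−0.04083)² = 4.73784
Variance = 4.73784 / 5 = 0.94757
SE* = √0.94757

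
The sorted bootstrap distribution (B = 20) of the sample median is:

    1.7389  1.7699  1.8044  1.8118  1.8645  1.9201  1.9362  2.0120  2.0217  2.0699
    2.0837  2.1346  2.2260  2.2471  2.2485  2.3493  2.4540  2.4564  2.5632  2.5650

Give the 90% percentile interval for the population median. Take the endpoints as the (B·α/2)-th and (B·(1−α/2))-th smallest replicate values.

α = 0.10; lower rank = 20 × 0.050 = 1; upper rank = 20 × 0.950 = 19.
The 1st smallest replicate is 1.7389; the 19th is 2.5632.

(1.7389, 2.5632)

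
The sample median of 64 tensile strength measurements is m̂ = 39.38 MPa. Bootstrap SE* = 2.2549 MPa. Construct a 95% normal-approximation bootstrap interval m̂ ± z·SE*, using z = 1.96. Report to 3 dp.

Margin = 1.96 × 2.2549 = 4.4196
Interval: 39.38 ± 4.4196

(34.960, 43.800)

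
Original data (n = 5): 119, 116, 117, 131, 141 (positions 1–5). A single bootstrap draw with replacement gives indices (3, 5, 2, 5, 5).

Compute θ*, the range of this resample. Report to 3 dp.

Resample values: 117, 141, 116, 141, 141.
Range = 141 − 116 = 25.000

θ* = 25.000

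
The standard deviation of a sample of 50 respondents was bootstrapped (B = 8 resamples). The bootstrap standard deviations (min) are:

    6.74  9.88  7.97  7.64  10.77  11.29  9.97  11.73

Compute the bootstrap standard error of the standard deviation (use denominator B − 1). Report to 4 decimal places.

SE* = 1.8351

Bootstrap SE is the standard deviation of the 8 replicate standard deviations.
Mean of replicates: (6.74 + 9.88 + 7.97 + 7.64 + 10.77 + 11.29 + 9.97 + 11.73) / 8 = 75.99000 / 8 = 9.49875
Sum of squared deviations: (−2.75875)² + (+0.38125)² + (−1.52875)² + (−1.85875)² + (+1.27125)² + (+1.79125)² + (+0.47125)² + (+2.23125)² = 23.57329
Variance = 23.57329 / 7 = 3.36761
SE* = √3.36761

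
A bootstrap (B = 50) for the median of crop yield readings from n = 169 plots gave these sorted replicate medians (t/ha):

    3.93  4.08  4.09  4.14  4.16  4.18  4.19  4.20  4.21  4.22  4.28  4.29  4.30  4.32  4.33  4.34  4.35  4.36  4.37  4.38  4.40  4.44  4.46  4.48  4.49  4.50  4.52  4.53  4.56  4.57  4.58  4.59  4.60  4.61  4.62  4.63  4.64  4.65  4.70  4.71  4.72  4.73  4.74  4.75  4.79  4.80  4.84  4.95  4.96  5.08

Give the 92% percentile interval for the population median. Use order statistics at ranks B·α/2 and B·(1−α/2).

(4.08, 4.95)

α = 0.08; lower rank = 50 × 0.040 = 2; upper rank = 50 × 0.960 = 48.
The 2nd smallest replicate is 4.08; the 48th is 4.95.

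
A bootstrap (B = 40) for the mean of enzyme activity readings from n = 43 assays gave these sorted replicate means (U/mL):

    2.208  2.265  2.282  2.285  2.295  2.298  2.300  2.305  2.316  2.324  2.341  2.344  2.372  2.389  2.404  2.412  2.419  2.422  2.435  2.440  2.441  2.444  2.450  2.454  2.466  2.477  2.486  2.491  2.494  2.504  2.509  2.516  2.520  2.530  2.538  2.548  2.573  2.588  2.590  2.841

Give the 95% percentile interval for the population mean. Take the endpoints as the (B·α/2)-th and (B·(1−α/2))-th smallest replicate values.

(2.208, 2.590)

α = 0.05; lower rank = 40 × 0.025 = 1; upper rank = 40 × 0.975 = 39.
The 1st smallest replicate is 2.208; the 39th is 2.590.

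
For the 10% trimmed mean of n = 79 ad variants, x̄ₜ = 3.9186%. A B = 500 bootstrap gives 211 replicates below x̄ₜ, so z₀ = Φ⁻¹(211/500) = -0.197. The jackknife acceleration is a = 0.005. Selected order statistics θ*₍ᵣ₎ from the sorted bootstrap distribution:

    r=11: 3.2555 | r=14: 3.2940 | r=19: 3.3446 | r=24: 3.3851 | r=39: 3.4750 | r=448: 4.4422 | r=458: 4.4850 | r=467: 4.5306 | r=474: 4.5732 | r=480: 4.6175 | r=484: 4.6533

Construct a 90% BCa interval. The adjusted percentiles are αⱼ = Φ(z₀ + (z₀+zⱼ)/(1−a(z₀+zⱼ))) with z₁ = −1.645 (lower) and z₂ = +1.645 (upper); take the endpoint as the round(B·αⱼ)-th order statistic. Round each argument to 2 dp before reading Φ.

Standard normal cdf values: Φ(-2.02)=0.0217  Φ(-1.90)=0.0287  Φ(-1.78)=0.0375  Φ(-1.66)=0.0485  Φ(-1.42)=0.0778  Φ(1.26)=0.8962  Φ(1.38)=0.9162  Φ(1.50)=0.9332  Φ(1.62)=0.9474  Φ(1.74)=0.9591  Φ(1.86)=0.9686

Lower: z₀ + z₁ = -0.197 + (-1.645) = -1.842; 1 − a(z₀+z₁) = 1 − (0.005)(-1.842) = 1.0092; argument = -0.197 + (-1.842)/1.0092 = -2.0222 → -2.02.
α₁ = Φ(-2.02) = 0.0217; rank = round(500 × 0.0217) = 11; θ*₍11₎ = 3.2555.
Upper: z₀ + z₂ = 1.448; 1 − a(z₀+z₂) = 0.9928; argument = 1.2616 → 1.26; α₂ = 0.8962; rank = 448; θ*₍448₎ = 4.4422.

(3.2555, 4.4422)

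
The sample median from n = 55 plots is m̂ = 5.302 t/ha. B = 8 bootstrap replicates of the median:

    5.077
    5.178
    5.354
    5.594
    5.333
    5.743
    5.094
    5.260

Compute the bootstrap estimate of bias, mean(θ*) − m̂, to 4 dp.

bias = +0.0271

mean(θ*) = (5.077 + 5.178 + 5.354 + 5.594 + 5.333 + 5.743 + 5.094 + 5.260) / 8 = 5.32913
bias = 5.32913 − 5.302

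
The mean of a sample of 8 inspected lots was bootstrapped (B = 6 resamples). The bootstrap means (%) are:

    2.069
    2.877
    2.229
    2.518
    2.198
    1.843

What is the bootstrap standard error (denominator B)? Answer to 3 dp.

Bootstrap SE is the standard deviation of the 6 replicate means.
Mean of replicates: (2.069 + 2.877 + 2.229 + 2.518 + 2.198 + 1.843) / 6 = 13.7340 / 6 = 2.2890
Sum of squared deviations: (−0.2200)² + (+0.5880)² + (−0.0600)² + (+0.2290)² + (−0.0910)² + (−0.4460)² = 0.6574
Variance = 0.6574 / 6 = 0.1096
SE* = √0.1096

SE* = 0.331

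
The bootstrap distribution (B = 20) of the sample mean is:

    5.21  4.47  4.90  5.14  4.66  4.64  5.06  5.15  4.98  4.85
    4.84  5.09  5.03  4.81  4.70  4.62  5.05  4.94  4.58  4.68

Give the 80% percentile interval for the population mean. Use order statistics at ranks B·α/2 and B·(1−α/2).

Sorted replicates: 4.47, 4.58, 4.62, 4.64, 4.66, 4.68, 4.70, 4.81, 4.84, 4.85, 4.90, 4.94, 4.98, 5.03, 5.05, 5.06, 5.09, 5.14, 5.15, 5.21
α = 0.20; lower rank = 20 × 0.100 = 2; upper rank = 20 × 0.900 = 18.
The 2nd smallest replicate is 4.58; the 18th is 5.14.

(4.58, 5.14)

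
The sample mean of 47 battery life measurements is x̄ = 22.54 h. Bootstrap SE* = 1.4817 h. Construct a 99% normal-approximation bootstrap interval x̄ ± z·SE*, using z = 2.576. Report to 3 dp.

(18.723, 26.357)

Margin = 2.576 × 1.4817 = 3.8169
Interval: 22.54 ± 3.8169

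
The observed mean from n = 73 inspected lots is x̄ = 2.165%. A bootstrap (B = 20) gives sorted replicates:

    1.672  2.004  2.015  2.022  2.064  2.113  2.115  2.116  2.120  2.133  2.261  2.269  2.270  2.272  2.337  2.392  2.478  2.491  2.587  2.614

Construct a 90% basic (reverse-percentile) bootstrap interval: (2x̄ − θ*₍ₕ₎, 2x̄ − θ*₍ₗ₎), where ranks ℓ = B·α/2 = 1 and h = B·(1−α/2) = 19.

(1.743, 2.658)

Percentile endpoints at ranks 1 and 19: θ*₍1₎ = 1.672, θ*₍19₎ = 2.587.
Basic interval reflects these around x̄:
  lower = 2 × 2.165 − 2.587 = 1.743
  upper = 2 × 2.165 − 1.672 = 2.658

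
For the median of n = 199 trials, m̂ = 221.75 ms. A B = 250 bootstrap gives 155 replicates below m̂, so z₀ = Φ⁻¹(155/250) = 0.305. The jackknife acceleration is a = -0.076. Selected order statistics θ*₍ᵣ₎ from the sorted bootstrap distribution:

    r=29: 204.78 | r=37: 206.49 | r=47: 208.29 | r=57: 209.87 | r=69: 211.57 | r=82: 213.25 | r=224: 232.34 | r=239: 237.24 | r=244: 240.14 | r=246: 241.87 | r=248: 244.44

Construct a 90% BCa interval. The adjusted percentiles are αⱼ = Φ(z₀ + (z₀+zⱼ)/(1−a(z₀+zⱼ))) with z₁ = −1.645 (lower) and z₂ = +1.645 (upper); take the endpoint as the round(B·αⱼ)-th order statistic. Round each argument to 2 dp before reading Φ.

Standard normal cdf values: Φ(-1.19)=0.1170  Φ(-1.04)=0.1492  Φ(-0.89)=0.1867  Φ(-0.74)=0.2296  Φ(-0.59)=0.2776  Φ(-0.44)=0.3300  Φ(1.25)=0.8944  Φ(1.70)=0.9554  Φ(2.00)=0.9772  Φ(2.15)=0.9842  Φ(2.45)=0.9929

Lower: z₀ + z₁ = 0.305 + (-1.645) = -1.340; 1 − a(z₀+z₁) = 1 − (-0.076)(-1.340) = 0.8982; argument = 0.305 + (-1.340)/0.8982 = -1.1869 → -1.19.
α₁ = Φ(-1.19) = 0.1170; rank = round(250 × 0.1170) = 29; θ*₍29₎ = 204.78.
Upper: z₀ + z₂ = 1.950; 1 − a(z₀+z₂) = 1.1482; argument = 2.0033 → 2.00; α₂ = 0.9772; rank = 244; θ*₍244₎ = 240.14.

(204.78, 240.14)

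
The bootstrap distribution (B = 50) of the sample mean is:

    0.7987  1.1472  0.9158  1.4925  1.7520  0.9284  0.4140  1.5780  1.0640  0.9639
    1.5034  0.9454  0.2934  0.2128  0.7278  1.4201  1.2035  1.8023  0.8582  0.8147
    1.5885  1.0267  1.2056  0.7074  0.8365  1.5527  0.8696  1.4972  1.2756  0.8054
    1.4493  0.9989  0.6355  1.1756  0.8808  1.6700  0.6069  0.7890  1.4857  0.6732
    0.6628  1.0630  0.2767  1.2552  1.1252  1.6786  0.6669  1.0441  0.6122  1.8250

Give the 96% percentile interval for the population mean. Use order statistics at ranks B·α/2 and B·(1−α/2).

(0.2128, 1.8023)

Sorted replicates: 0.2128, 0.2767, 0.2934, 0.4140, 0.6069, 0.6122, 0.6355, 0.6628, 0.6669, 0.6732, 0.7074, 0.7278, 0.7890, 0.7987, 0.8054, 0.8147, 0.8365, 0.8582, 0.8696, 0.8808, 0.9158, 0.9284, 0.9454, 0.9639, 0.9989, 1.0267, 1.0441, 1.0630, 1.0640, 1.1252, 1.1472, 1.1756, 1.2035, 1.2056, 1.2552, 1.2756, 1.4201, 1.4493, 1.4857, 1.4925, 1.4972, 1.5034, 1.5527, 1.5780, 1.5885, 1.6700, 1.6786, 1.7520, 1.8023, 1.8250
α = 0.04; lower rank = 50 × 0.020 = 1; upper rank = 50 × 0.980 = 49.
The 1st smallest replicate is 0.2128; the 49th is 1.8023.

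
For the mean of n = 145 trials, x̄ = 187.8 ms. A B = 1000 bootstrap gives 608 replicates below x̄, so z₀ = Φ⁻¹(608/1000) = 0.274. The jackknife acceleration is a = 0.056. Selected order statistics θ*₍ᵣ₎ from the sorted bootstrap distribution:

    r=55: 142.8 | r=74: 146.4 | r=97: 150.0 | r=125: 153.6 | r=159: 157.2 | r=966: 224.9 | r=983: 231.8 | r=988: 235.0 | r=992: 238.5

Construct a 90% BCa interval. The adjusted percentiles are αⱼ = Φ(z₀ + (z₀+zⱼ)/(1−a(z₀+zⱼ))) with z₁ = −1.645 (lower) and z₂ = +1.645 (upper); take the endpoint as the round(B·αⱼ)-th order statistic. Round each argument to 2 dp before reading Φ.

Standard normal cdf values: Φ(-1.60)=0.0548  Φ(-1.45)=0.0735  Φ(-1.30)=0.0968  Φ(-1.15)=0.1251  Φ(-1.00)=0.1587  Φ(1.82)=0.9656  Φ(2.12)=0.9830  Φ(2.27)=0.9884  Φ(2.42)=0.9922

Lower: z₀ + z₁ = 0.274 + (-1.645) = -1.371; 1 − a(z₀+z₁) = 1 − (0.056)(-1.371) = 1.0768; argument = 0.274 + (-1.371)/1.0768 = -0.9992 → -1.00.
α₁ = Φ(-1.00) = 0.1587; rank = round(1000 × 0.1587) = 159; θ*₍159₎ = 157.2.
Upper: z₀ + z₂ = 1.919; 1 − a(z₀+z₂) = 0.8925; argument = 2.4241 → 2.42; α₂ = 0.9922; rank = 992; θ*₍992₎ = 238.5.

(157.2, 238.5)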